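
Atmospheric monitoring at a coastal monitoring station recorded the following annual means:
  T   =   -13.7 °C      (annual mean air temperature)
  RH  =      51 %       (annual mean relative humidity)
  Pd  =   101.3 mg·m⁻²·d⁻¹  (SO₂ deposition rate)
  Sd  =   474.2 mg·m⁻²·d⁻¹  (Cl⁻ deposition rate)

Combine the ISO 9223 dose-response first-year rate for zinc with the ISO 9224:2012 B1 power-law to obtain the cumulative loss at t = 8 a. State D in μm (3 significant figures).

D(8) = 3.76 μm

zinc: f(T) = +0.038·(T−10) [T≤10 °C] = -0.9006
  SO₂ term: 0.0129·101.3^0.44·exp(0.046·51-0.9006) = 0.4176
  Sd branch = 0.0175·Sd^0.57·e^(0.008·RH+0.085·T) = 0.2753 μm/a
  r_corr = 0.4176 + 0.2753 = 0.6929 μm/a
ISO 9224: D(t) = r_corr · t^b with b = 0.813 (zinc, B1)
  D(8) = 0.6929 × 8^0.813 = 0.6929 × 5.423 = 3.757 μm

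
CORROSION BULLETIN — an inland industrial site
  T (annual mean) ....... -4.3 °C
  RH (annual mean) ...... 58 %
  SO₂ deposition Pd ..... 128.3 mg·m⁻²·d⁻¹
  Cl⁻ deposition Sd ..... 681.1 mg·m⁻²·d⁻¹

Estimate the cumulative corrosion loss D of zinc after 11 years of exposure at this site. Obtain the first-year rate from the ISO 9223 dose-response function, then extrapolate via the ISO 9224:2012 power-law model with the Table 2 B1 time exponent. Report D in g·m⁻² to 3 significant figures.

zinc: T≤10 °C ⇒ hinge +0.038·(-4.3−10) = -0.5434
  sulphur-dioxide contribution → 0.9139 μm/a
  chloride contribution → 0.7957 μm/a
  ⇒ r_corr(zinc) = 1.71 μm/a
Power-law: D(11) = r_corr · 11^0.813
  D(11) = 1.71 × 11^0.813 = 1.71 × 7.025 = 12.01 μm
  Mass loss = 12.01 μm × 7.14 g/cm³ = 85.75 g·m⁻²

D(11) = 85.8 g·m⁻²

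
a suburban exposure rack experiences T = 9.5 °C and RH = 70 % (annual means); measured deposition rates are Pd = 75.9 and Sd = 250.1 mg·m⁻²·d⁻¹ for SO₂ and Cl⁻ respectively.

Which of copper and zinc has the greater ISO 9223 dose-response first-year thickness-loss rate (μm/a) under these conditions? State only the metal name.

copper: temperature factor f = +0.126·(-0.5) = -0.0630
  SO₂ term: 0.0053·75.9^0.26·exp(0.059·70-0.0630) = 0.9537
  Sd branch = 0.01025·Sd^0.27·e^(0.036·RH+0.049·T) = 0.9012 μm/a
  sum: 0.9537 + 0.9012 → r_corr = 1.855 μm/a
zinc: temperature factor f = +0.038·(-0.5) = -0.0190
  Pd branch = 0.0129·Pd^0.44·e^(0.046·RH+f) = 2.128 μm/a
  Sd branch = 0.0175·Sd^0.57·e^(0.008·RH+0.085·T) = 1.599 μm/a
  sum: 2.128 + 1.599 → r_corr = 3.728 μm/a
Ordering by μm/a: zinc (3.73) > copper (1.85)

zinc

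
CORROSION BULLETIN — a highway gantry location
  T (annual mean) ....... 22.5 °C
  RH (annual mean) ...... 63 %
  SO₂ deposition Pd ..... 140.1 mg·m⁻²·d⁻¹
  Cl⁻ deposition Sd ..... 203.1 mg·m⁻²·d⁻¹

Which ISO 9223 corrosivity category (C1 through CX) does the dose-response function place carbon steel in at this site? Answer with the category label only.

C5

carbon steel: T>10 °C ⇒ hinge -0.054·(22.5−10) = -0.6750
  Pd branch = 1.77·Pd^0.52·e^(0.02·RH+f) = 41.51 μm/a
  Cl⁻ term: 0.102·203.1^0.62·exp(0.033·63+0.04·22.5) = 54.09
  r_corr = 41.51 + 54.09 = 95.61 μm/a
ISO 9223 Table 2 (carbon steel): 80 < 95.6 ≤ 200 μm/a ⇒ C5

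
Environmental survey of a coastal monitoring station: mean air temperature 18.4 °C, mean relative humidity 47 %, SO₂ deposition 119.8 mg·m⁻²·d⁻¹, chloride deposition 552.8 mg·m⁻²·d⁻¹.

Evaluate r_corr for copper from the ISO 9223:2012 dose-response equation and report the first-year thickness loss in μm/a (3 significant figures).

r_corr = 0.905 μm/a

copper: f(T) = -0.080·(T−10) [T>10 °C] = -0.6720
  SO₂ term: 0.0053·119.8^0.26·exp(0.059·47-0.6720) = 0.1504
  Sd branch = 0.01025·Sd^0.27·e^(0.036·RH+0.049·T) = 0.7544 μm/a
  sum: 0.1504 + 0.7544 → r_corr = 0.9048 μm/a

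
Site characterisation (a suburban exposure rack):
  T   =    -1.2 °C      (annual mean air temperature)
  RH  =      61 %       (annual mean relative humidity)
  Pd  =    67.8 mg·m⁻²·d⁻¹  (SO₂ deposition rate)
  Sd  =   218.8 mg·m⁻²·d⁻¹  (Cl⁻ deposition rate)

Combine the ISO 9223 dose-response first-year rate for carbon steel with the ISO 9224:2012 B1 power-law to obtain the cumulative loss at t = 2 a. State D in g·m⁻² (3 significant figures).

D(2) = 345 g·m⁻²

carbon steel: f(T) = +0.150·(T−10) [T≤10 °C] = -1.6800
  sulphur-dioxide contribution → 10.01 μm/a
  chloride contribution → 20.55 μm/a
  total first-year rate 30.56 μm/a
Power-law: D(2) = r_corr · 2^0.523
  D(2) = 30.56 × 2^0.523 = 30.56 × 1.437 = 43.91 μm
  Mass loss = 43.91 μm × 7.85 g/cm³ = 344.7 g·m⁻²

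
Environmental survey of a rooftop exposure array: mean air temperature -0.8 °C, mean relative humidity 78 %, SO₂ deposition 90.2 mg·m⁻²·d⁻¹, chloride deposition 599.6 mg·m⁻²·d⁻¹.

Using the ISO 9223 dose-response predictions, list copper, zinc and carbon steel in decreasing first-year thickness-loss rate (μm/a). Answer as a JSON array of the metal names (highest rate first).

["carbon steel", "zinc", "copper"]

copper: T≤10 °C ⇒ hinge +0.126·(-0.8−10) = -1.3608
  SO₂ term: 0.0053·90.2^0.26·exp(0.059·78-1.3608) = 0.4368
  Sd branch = 0.01025·Sd^0.27·e^(0.036·RH+0.049·T) = 0.9188 μm/a
  sum: 0.4368 + 0.9188 → r_corr = 1.356 μm/a
zinc: f(T) = +0.038·(T−10) [T≤10 °C] = -0.4104
  SO₂ term: 0.0129·90.2^0.44·exp(0.046·78-0.4104) = 2.243
  Sd branch = 0.0175·Sd^0.57·e^(0.008·RH+0.085·T) = 1.169 μm/a
  sum: 2.243 + 1.169 → r_corr = 3.413 μm/a
carbon steel: T≤10 °C ⇒ hinge +0.150·(-0.8−10) = -1.6200
  SO₂ term: 1.77·90.2^0.52·exp(0.02·78-1.6200) = 17.32
  Sd branch = 0.102·Sd^0.62·e^(0.033·RH+0.04·T) = 68.37 μm/a
  r_corr = 17.32 + 68.37 = 85.69 μm/a
Ordering by μm/a: carbon steel (85.7) > zinc (3.41) > copper (1.36)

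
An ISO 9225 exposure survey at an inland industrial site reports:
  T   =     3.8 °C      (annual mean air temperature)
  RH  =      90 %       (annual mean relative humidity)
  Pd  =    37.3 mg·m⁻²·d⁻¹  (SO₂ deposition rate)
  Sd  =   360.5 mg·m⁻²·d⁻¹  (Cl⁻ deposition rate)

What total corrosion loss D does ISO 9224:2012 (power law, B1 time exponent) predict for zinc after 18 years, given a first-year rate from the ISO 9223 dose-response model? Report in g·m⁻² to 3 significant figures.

zinc: f(T) = +0.038·(T−10) [T≤10 °C] = -0.2356
  sulphur-dioxide contribution → 3.146 μm/a
  chloride contribution → 1.424 μm/a
  total first-year rate 4.57 μm/a
Long-term exponent b (ISO 9224 Table 2, B1) = 0.813
  D(18) = 4.57 × 18^0.813 = 4.57 × 10.48 = 47.91 μm
  Mass loss = 47.91 μm × 7.14 g/cm³ = 342.1 g·m⁻²

D(18) = 342 g·m⁻²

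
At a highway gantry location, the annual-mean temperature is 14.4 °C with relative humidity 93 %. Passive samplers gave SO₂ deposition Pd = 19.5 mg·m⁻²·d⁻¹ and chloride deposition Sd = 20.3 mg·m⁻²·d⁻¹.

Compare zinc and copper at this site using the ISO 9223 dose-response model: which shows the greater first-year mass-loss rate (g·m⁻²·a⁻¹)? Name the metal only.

zinc: temperature factor f = -0.071·(4.4) = -0.3124
  sulphur-dioxide contribution → 2.514 μm/a
  chloride contribution → 0.6966 μm/a
  ⇒ r_corr(zinc) = 3.211 μm/a
  mass loss = 3.211 μm/a × 7.14 g/cm³ = 22.93 g·m⁻²·a⁻¹
copper: temperature factor f = -0.080·(4.4) = -0.3520
  sulphur-dioxide contribution → 1.949 μm/a
  chloride contribution → 1.331 μm/a
  ⇒ r_corr(copper) = 3.28 μm/a
  mass loss = 3.28 μm/a × 8.96 g/cm³ = 29.39 g·m⁻²·a⁻¹
Ordering by g·m⁻²·a⁻¹: copper (29.4) > zinc (22.9)

copper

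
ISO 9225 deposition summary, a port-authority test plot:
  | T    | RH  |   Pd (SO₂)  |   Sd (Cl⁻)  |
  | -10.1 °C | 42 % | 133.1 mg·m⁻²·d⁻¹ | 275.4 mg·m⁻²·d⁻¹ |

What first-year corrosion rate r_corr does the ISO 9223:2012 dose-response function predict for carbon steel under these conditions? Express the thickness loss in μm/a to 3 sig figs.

carbon steel: f(T) = +0.150·(T−10) [T≤10 °C] = -3.0150
  SO₂ term: 1.77·133.1^0.52·exp(0.02·42-3.0150) = 2.558
  Cl⁻ term: 0.102·275.4^0.62·exp(0.033·42+0.04·-10.1) = 8.869
  sum: 2.558 + 8.869 → r_corr = 11.43 μm/a

r_corr = 11.4 μm/a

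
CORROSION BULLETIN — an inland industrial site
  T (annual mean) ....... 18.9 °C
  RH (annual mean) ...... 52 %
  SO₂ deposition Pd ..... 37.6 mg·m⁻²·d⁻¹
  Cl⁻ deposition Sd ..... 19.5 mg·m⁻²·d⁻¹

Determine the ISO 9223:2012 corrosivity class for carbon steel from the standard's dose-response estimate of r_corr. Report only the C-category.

carbon steel: T>10 °C ⇒ hinge -0.054·(18.9−10) = -0.4806
  sulphur-dioxide contribution → 20.42 μm/a
  chloride contribution → 7.621 μm/a
  total first-year rate 28.04 μm/a
ISO 9223 Table 2 (carbon steel): 25 < 28 ≤ 50 μm/a ⇒ C3

C3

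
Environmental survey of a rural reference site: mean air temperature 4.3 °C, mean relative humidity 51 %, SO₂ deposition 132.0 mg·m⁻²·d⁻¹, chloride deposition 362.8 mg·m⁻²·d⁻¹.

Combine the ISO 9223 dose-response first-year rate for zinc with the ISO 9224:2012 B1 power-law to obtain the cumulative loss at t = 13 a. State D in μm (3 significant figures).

D(13) = 16.3 μm

zinc: f(T) = +0.038·(T−10) [T≤10 °C] = -0.2166
  sulphur-dioxide contribution → 0.9299 μm/a
  chloride contribution → 1.091 μm/a
  ⇒ r_corr(zinc) = 2.021 μm/a
Power-law: D(13) = r_corr · 13^0.813
  D(13) = 2.021 × 13^0.813 = 2.021 × 8.047 = 16.27 μm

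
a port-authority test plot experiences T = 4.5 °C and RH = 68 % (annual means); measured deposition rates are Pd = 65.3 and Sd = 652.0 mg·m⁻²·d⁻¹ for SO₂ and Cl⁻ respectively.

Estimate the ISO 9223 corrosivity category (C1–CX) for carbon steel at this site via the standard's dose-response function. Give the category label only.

carbon steel: f(T) = +0.150·(T−10) [T≤10 °C] = -0.8250
  Pd branch = 1.77·Pd^0.52·e^(0.02·RH+f) = 26.55 μm/a
  Sd branch = 0.102·Sd^0.62·e^(0.033·RH+0.04·T) = 64 μm/a
  r_corr = 26.55 + 64 = 90.55 μm/a
ISO 9223 Table 2 (carbon steel): 80 < 90.5 ≤ 200 μm/a ⇒ C5

C5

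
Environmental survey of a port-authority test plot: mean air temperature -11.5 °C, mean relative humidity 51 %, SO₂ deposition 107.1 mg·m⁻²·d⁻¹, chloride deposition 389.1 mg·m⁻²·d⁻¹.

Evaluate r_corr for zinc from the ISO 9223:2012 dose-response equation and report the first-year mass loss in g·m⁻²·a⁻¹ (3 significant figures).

r_corr = 5.44 g·m⁻²·a⁻¹

zinc: f(T) = +0.038·(T−10) [T≤10 °C] = -0.8170
  Pd branch = 0.0129·Pd^0.44·e^(0.046·RH+f) = 0.4653 μm/a
  Sd branch = 0.0175·Sd^0.57·e^(0.008·RH+0.085·T) = 0.2965 μm/a
  r_corr = 0.4653 + 0.2965 = 0.7618 μm/a
Convert to mass loss: 0.7618 μm/a × 7.14 g/cm³ = 5.439 g·m⁻²·a⁻¹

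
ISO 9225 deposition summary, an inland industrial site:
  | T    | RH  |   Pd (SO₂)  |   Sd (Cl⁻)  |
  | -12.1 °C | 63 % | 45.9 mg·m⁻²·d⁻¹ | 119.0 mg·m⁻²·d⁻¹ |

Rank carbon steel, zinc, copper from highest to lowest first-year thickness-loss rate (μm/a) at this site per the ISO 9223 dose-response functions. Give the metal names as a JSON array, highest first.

carbon steel: f(T) = +0.150·(T−10) [T≤10 °C] = -3.3150
  sulphur-dioxide contribution → 1.658 μm/a
  chloride contribution → 9.731 μm/a
  total first-year rate 11.39 μm/a
zinc: f(T) = +0.038·(T−10) [T≤10 °C] = -0.8398
  sulphur-dioxide contribution → 0.5441 μm/a
  chloride contribution → 0.1579 μm/a
  ⇒ r_corr(zinc) = 0.7019 μm/a
copper: T≤10 °C ⇒ hinge +0.126·(-12.1−10) = -2.7846
  sulphur-dioxide contribution → 0.03642 μm/a
  chloride contribution → 0.1989 μm/a
  ⇒ r_corr(copper) = 0.2353 μm/a
Ordering by μm/a: carbon steel (11.4) > zinc (0.702) > copper (0.235)

["carbon steel", "zinc", "copper"]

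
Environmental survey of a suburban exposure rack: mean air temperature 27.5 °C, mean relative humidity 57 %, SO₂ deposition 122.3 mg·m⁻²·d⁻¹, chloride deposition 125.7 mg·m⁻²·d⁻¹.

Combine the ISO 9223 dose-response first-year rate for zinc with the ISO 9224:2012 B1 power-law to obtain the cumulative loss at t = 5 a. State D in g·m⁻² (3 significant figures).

zinc: temperature factor f = -0.071·(17.5) = -1.2425
  sulphur-dioxide contribution → 0.4248 μm/a
  chloride contribution → 4.496 μm/a
  total first-year rate 4.921 μm/a
ISO 9224: D(t) = r_corr · t^b with b = 0.813 (zinc, B1)
  D(5) = 4.921 × 5^0.813 = 4.921 × 3.701 = 18.21 μm
  Mass loss = 18.21 μm × 7.14 g/cm³ = 130 g·m⁻²

D(5) = 130 g·m⁻²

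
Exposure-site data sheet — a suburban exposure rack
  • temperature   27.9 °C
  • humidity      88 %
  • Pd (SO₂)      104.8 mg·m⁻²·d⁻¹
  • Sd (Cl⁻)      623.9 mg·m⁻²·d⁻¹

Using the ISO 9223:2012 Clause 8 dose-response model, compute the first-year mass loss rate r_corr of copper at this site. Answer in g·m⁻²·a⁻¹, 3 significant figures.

r_corr = 55.5 g·m⁻²·a⁻¹

copper: temperature factor f = -0.080·(17.9) = -1.4320
  Pd branch = 0.0053·Pd^0.26·e^(0.059·RH+f) = 0.763 μm/a
  Cl⁻ term: 0.01025·623.9^0.27·exp(0.036·88+0.049·27.9) = 5.432
  r_corr = 0.763 + 5.432 = 6.195 μm/a
Convert to mass loss: 6.195 μm/a × 8.96 g/cm³ = 55.51 g·m⁻²·a⁻¹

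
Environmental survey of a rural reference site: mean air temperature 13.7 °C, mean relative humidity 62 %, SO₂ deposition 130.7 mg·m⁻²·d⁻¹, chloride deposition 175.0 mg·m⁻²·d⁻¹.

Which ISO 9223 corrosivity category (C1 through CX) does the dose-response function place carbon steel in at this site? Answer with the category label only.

C5

carbon steel: f(T) = -0.054·(T−10) [T>10 °C] = -0.1998
  SO₂ term: 1.77·130.7^0.52·exp(0.02·62-0.1998) = 63.12
  Cl⁻ term: 0.102·175.0^0.62·exp(0.033·62+0.04·13.7) = 33.56
  sum: 63.12 + 33.56 → r_corr = 96.68 μm/a
ISO 9223 Table 2 (carbon steel): 80 < 96.7 ≤ 200 μm/a ⇒ C5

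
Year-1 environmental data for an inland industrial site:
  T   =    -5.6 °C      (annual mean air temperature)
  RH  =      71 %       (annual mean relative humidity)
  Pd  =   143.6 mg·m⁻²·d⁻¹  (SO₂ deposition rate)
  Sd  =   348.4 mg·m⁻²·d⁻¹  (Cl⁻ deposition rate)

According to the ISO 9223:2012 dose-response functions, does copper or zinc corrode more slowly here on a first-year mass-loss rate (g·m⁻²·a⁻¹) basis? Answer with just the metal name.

copper: f(T) = +0.126·(T−10) [T≤10 °C] = -1.9656
  Pd branch = 0.0053·Pd^0.26·e^(0.059·RH+f) = 0.1781 μm/a
  Sd branch = 0.01025·Sd^0.27·e^(0.036·RH+0.049·T) = 0.4875 μm/a
  sum: 0.1781 + 0.4875 → r_corr = 0.6656 μm/a
  mass loss = 0.6656 μm/a × 8.96 g/cm³ = 5.964 g·m⁻²·a⁻¹
zinc: temperature factor f = +0.038·(-15.6) = -0.5928
  Pd branch = 0.0129·Pd^0.44·e^(0.046·RH+f) = 1.662 μm/a
  Sd branch = 0.0175·Sd^0.57·e^(0.008·RH+0.085·T) = 0.5395 μm/a
  sum: 1.662 + 0.5395 → r_corr = 2.202 μm/a
  mass loss = 2.202 μm/a × 7.14 g/cm³ = 15.72 g·m⁻²·a⁻¹
Ordering by g·m⁻²·a⁻¹: zinc (15.7) > copper (5.96)

copper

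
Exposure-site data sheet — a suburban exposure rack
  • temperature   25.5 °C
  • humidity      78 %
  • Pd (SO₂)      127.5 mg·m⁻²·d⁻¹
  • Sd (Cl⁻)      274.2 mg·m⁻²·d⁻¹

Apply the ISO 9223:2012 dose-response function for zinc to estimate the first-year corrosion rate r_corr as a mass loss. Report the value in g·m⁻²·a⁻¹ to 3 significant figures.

r_corr = 59.3 g·m⁻²·a⁻¹

zinc: temperature factor f = -0.071·(15.5) = -1.1005
  SO₂ term: 0.0129·127.5^0.44·exp(0.046·78-1.1005) = 1.31
  Cl⁻ term: 0.0175·274.2^0.57·exp(0.008·78+0.085·25.5) = 7
  r_corr = 1.31 + 7 = 8.31 μm/a
Convert to mass loss: 8.31 μm/a × 7.14 g/cm³ = 59.33 g·m⁻²·a⁻¹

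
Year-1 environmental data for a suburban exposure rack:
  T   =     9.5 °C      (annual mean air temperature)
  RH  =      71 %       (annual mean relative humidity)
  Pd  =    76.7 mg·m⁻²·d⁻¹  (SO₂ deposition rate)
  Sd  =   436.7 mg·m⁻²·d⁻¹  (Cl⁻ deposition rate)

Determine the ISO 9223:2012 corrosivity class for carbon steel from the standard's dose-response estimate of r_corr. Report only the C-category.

carbon steel: temperature factor f = +0.150·(-0.5) = -0.0750
  SO₂ term: 1.77·76.7^0.52·exp(0.02·71-0.0750) = 64.89
  Sd branch = 0.102·Sd^0.62·e^(0.033·RH+0.04·T) = 67.31 μm/a
  r_corr = 64.89 + 67.31 = 132.2 μm/a
Category bounds: 80…200 μm/a bracket r_corr ⇒ C5

C5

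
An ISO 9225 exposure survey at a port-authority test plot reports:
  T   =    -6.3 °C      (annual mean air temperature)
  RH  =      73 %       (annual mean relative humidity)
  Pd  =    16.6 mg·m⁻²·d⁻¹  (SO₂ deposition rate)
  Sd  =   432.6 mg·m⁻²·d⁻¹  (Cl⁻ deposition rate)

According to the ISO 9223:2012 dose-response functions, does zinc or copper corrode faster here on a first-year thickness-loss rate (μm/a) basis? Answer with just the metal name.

zinc

zinc: f(T) = +0.038·(T−10) [T≤10 °C] = -0.6194
  Pd branch = 0.0129·Pd^0.44·e^(0.046·RH+f) = 0.6867 μm/a
  Cl⁻ term: 0.0175·432.6^0.57·exp(0.008·73+0.085·-6.3) = 0.5843
  r_corr = 0.6867 + 0.5843 = 1.271 μm/a
copper: temperature factor f = +0.126·(-16.3) = -2.0538
  Pd branch = 0.0053·Pd^0.26·e^(0.059·RH+f) = 0.1047 μm/a
  Cl⁻ term: 0.01025·432.6^0.27·exp(0.036·73+0.049·-6.3) = 0.5367
  sum: 0.1047 + 0.5367 → r_corr = 0.6414 μm/a
Ordering by μm/a: zinc (1.27) > copper (0.641)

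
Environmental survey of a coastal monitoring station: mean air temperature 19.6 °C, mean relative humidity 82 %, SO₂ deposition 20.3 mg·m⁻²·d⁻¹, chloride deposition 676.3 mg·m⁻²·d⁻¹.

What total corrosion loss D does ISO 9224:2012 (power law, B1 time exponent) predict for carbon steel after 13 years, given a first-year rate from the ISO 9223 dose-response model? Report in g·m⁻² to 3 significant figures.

carbon steel: f(T) = -0.054·(T−10) [T>10 °C] = -0.5184
  sulphur-dioxide contribution → 26 μm/a
  chloride contribution → 190.1 μm/a
  ⇒ r_corr(carbon steel) = 216.1 μm/a
ISO 9224: D(t) = r_corr · t^b with b = 0.523 (carbon steel, B1)
  D(13) = 216.1 × 13^0.523 = 216.1 × 3.825 = 826.5 μm
  Mass loss = 826.5 μm × 7.85 g/cm³ = 6488 g·m⁻²

D(13) = 6.49e+03 g·m⁻²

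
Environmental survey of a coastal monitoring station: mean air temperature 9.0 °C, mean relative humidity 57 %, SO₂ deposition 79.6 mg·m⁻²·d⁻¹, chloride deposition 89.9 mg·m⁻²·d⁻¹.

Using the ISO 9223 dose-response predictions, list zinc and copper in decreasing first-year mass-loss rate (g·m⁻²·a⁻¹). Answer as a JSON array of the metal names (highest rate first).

["zinc", "copper"]

zinc: f(T) = +0.038·(T−10) [T≤10 °C] = -0.0380
  Pd branch = 0.0129·Pd^0.44·e^(0.046·RH+f) = 1.173 μm/a
  Cl⁻ term: 0.0175·89.9^0.57·exp(0.008·57+0.085·9.0) = 0.7708
  sum: 1.173 + 0.7708 → r_corr = 1.944 μm/a
  mass loss = 1.944 μm/a × 7.14 g/cm³ = 13.88 g·m⁻²·a⁻¹
copper: f(T) = +0.126·(T−10) [T≤10 °C] = -0.1260
  SO₂ term: 0.0053·79.6^0.26·exp(0.059·57-0.1260) = 0.421
  Sd branch = 0.01025·Sd^0.27·e^(0.036·RH+0.049·T) = 0.4178 μm/a
  r_corr = 0.421 + 0.4178 = 0.8388 μm/a
  mass loss = 0.8388 μm/a × 8.96 g/cm³ = 7.516 g·m⁻²·a⁻¹
Ordering by g·m⁻²·a⁻¹: zinc (13.9) > copper (7.52)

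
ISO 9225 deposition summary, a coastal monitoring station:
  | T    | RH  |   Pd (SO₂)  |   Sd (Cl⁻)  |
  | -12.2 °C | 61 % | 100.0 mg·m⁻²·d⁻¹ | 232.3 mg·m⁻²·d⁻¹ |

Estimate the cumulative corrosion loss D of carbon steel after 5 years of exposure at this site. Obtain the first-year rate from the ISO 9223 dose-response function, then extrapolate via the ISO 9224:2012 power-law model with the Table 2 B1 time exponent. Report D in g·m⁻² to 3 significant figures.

D(5) = 293 g·m⁻²

carbon steel: temperature factor f = +0.150·(-22.2) = -3.3300
  SO₂ term: 1.77·100.0^0.52·exp(0.02·61-3.3300) = 2.353
  Sd branch = 0.102·Sd^0.62·e^(0.033·RH+0.04·T) = 13.74 μm/a
  sum: 2.353 + 13.74 → r_corr = 16.09 μm/a
Long-term exponent b (ISO 9224 Table 2, B1) = 0.523
  D(5) = 16.09 × 5^0.523 = 16.09 × 2.32 = 37.33 μm
  Mass loss = 37.33 μm × 7.85 g/cm³ = 293.1 g·m⁻²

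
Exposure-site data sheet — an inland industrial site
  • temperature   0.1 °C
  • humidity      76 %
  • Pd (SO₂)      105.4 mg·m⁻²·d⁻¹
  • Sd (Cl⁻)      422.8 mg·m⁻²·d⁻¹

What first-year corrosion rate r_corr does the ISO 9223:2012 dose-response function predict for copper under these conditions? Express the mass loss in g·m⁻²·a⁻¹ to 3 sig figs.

copper: f(T) = +0.126·(T−10) [T≤10 °C] = -1.2474
  Pd branch = 0.0053·Pd^0.26·e^(0.059·RH+f) = 0.4527 μm/a
  Sd branch = 0.01025·Sd^0.27·e^(0.036·RH+0.049·T) = 0.8131 μm/a
  r_corr = 0.4527 + 0.8131 = 1.266 μm/a
Convert to mass loss: 1.266 μm/a × 8.96 g/cm³ = 11.34 g·m⁻²·a⁻¹

r_corr = 11.3 g·m⁻²·a⁻¹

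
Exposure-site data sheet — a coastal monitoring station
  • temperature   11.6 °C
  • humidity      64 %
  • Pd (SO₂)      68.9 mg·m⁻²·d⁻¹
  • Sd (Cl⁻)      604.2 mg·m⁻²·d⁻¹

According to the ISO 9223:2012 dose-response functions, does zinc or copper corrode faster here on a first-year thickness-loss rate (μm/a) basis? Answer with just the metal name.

zinc: T>10 °C ⇒ hinge -0.071·(11.6−10) = -0.1136
  sulphur-dioxide contribution → 1.408 μm/a
  chloride contribution → 3.012 μm/a
  total first-year rate 4.42 μm/a
copper: temperature factor f = -0.080·(1.6) = -0.1280
  sulphur-dioxide contribution → 0.6117 μm/a
  chloride contribution → 1.021 μm/a
  ⇒ r_corr(copper) = 1.633 μm/a
Ordering by μm/a: zinc (4.42) > copper (1.63)

zinc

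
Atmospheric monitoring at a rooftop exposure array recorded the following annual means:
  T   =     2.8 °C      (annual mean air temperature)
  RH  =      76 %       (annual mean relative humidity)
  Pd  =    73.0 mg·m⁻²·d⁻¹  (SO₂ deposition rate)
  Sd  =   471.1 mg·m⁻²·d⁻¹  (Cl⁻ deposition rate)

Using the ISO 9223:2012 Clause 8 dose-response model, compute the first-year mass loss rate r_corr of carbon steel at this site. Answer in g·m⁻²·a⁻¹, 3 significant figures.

r_corr = 700 g·m⁻²·a⁻¹

carbon steel: T≤10 °C ⇒ hinge +0.150·(2.8−10) = -1.0800
  SO₂ term: 1.77·73.0^0.52·exp(0.02·76-1.0800) = 25.59
  Sd branch = 0.102·Sd^0.62·e^(0.033·RH+0.04·T) = 63.65 μm/a
  sum: 25.59 + 63.65 → r_corr = 89.23 μm/a
Convert to mass loss: 89.23 μm/a × 7.85 g/cm³ = 700.5 g·m⁻²·a⁻¹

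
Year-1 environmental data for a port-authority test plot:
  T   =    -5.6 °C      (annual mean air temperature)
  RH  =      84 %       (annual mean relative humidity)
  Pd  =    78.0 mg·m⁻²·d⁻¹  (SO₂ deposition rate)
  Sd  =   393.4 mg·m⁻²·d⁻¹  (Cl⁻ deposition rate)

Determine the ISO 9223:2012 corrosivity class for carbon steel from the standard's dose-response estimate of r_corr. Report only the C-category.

C4

carbon steel: f(T) = +0.150·(T−10) [T≤10 °C] = -2.3400
  sulphur-dioxide contribution → 8.815 μm/a
  chloride contribution → 52.96 μm/a
  ⇒ r_corr(carbon steel) = 61.78 μm/a
Category bounds: 50…80 μm/a bracket r_corr ⇒ C4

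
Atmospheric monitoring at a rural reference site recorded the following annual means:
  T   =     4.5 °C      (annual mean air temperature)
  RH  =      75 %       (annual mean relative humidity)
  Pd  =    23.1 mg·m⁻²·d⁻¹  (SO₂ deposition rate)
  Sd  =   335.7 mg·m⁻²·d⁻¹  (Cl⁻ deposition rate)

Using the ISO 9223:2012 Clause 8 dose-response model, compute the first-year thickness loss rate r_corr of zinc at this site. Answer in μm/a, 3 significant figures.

r_corr = 2.60 μm/a

zinc: T≤10 °C ⇒ hinge +0.038·(4.5−10) = -0.2090
  SO₂ term: 0.0129·23.1^0.44·exp(0.046·75-0.2090) = 1.313
  Sd branch = 0.0175·Sd^0.57·e^(0.008·RH+0.085·T) = 1.287 μm/a
  sum: 1.313 + 1.287 → r_corr = 2.599 μm/a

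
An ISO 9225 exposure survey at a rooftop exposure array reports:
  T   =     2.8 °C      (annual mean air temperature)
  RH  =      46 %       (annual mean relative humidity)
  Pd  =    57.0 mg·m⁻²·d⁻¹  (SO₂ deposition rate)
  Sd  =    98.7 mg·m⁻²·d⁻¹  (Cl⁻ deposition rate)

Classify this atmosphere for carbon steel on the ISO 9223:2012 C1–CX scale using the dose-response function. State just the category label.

C2

carbon steel: T≤10 °C ⇒ hinge +0.150·(2.8−10) = -1.0800
  sulphur-dioxide contribution → 12.35 μm/a
  chloride contribution → 8.974 μm/a
  ⇒ r_corr(carbon steel) = 21.32 μm/a
21.3 μm/a falls in (1.3, 25] for carbon steel → category C2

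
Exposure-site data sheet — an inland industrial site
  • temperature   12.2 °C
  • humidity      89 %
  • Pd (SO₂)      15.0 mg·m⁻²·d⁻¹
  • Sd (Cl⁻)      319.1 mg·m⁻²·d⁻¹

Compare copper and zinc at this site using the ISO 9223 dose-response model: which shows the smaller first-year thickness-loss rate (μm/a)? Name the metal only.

copper: f(T) = -0.080·(T−10) [T>10 °C] = -0.1760
  sulphur-dioxide contribution → 1.714 μm/a
  chloride contribution → 2.177 μm/a
  ⇒ r_corr(copper) = 3.892 μm/a
zinc: temperature factor f = -0.071·(2.2) = -0.1562
  sulphur-dioxide contribution → 2.179 μm/a
  chloride contribution → 2.691 μm/a
  ⇒ r_corr(zinc) = 4.87 μm/a
Ordering by μm/a: zinc (4.87) > copper (3.89)

copper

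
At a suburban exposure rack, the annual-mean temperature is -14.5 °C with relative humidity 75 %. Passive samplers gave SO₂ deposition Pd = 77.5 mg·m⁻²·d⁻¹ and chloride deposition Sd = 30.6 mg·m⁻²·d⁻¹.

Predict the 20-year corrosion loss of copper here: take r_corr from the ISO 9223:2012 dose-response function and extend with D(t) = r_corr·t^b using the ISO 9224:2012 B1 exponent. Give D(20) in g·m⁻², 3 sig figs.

copper: T≤10 °C ⇒ hinge +0.126·(-14.5−10) = -3.0870
  Pd branch = 0.0053·Pd^0.26·e^(0.059·RH+f) = 0.0626 μm/a
  Sd branch = 0.01025·Sd^0.27·e^(0.036·RH+0.049·T) = 0.1888 μm/a
  r_corr = 0.0626 + 0.1888 = 0.2514 μm/a
Long-term exponent b (ISO 9224 Table 2, B1) = 0.667
  D(20) = 0.2514 × 20^0.667 = 0.2514 × 7.375 = 1.854 μm
  Mass loss = 1.854 μm × 8.96 g/cm³ = 16.61 g·m⁻²

D(20) = 16.6 g·m⁻²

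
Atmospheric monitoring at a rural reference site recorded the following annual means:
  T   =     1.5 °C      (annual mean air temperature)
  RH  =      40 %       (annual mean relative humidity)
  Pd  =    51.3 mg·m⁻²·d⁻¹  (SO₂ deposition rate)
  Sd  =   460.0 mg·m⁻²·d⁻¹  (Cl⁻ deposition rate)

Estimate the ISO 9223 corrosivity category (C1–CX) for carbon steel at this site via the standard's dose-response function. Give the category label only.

carbon steel: T≤10 °C ⇒ hinge +0.150·(1.5−10) = -1.2750
  sulphur-dioxide contribution → 8.53 μm/a
  chloride contribution → 18.15 μm/a
  ⇒ r_corr(carbon steel) = 26.68 μm/a
ISO 9223 Table 2 (carbon steel): 25 < 26.7 ≤ 50 μm/a ⇒ C3

C3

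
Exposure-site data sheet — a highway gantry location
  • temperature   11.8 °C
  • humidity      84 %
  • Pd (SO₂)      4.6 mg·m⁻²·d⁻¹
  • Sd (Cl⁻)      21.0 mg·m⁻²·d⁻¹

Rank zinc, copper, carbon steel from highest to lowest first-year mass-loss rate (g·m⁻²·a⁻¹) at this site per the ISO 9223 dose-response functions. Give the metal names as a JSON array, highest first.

["carbon steel", "copper", "zinc"]

zinc: f(T) = -0.071·(T−10) [T>10 °C] = -0.1278
  SO₂ term: 0.0129·4.6^0.44·exp(0.046·84-0.1278) = 1.059
  Sd branch = 0.0175·Sd^0.57·e^(0.008·RH+0.085·T) = 0.5298 μm/a
  sum: 1.059 + 0.5298 → r_corr = 1.589 μm/a
  mass loss = 1.589 μm/a × 7.14 g/cm³ = 11.34 g·m⁻²·a⁻¹
copper: f(T) = -0.080·(T−10) [T>10 °C] = -0.1440
  Pd branch = 0.0053·Pd^0.26·e^(0.059·RH+f) = 0.9692 μm/a
  Sd branch = 0.01025·Sd^0.27·e^(0.036·RH+0.049·T) = 0.8553 μm/a
  sum: 0.9692 + 0.8553 → r_corr = 1.825 μm/a
  mass loss = 1.825 μm/a × 8.96 g/cm³ = 16.35 g·m⁻²·a⁻¹
carbon steel: T>10 °C ⇒ hinge -0.054·(11.8−10) = -0.0972
  Pd branch = 1.77·Pd^0.52·e^(0.02·RH+f) = 19.05 μm/a
  Cl⁻ term: 0.102·21.0^0.62·exp(0.033·84+0.04·11.8) = 17.27
  sum: 19.05 + 17.27 → r_corr = 36.32 μm/a
  mass loss = 36.32 μm/a × 7.85 g/cm³ = 285.1 g·m⁻²·a⁻¹
Ordering by g·m⁻²·a⁻¹: carbon steel (285) > copper (16.3) > zinc (11.3)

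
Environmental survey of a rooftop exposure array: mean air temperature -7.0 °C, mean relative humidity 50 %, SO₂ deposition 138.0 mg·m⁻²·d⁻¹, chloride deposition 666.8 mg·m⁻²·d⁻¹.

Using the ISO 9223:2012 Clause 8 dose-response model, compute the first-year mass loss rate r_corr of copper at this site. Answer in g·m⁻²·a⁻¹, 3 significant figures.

r_corr = 2.67 g·m⁻²·a⁻¹

copper: temperature factor f = +0.126·(-17.0) = -2.1420
  sulphur-dioxide contribution → 0.04281 μm/a
  chloride contribution → 0.2547 μm/a
  ⇒ r_corr(copper) = 0.2975 μm/a
Convert to mass loss: 0.2975 μm/a × 8.96 g/cm³ = 2.665 g·m⁻²·a⁻¹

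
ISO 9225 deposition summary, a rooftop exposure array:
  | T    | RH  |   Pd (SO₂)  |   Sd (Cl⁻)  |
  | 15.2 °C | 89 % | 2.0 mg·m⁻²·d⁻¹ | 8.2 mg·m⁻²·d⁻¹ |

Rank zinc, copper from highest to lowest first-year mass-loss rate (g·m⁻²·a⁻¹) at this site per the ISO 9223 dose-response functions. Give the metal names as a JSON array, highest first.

["copper", "zinc"]

zinc: temperature factor f = -0.071·(5.2) = -0.3692
  sulphur-dioxide contribution → 0.7256 μm/a
  chloride contribution → 0.4308 μm/a
  total first-year rate 1.156 μm/a
  mass loss = 1.156 μm/a × 7.14 g/cm³ = 8.256 g·m⁻²·a⁻¹
copper: f(T) = -0.080·(T−10) [T>10 °C] = -0.4160
  sulphur-dioxide contribution → 0.7987 μm/a
  chloride contribution → 0.9384 μm/a
  ⇒ r_corr(copper) = 1.737 μm/a
  mass loss = 1.737 μm/a × 8.96 g/cm³ = 15.56 g·m⁻²·a⁻¹
Ordering by g·m⁻²·a⁻¹: copper (15.6) > zinc (8.26)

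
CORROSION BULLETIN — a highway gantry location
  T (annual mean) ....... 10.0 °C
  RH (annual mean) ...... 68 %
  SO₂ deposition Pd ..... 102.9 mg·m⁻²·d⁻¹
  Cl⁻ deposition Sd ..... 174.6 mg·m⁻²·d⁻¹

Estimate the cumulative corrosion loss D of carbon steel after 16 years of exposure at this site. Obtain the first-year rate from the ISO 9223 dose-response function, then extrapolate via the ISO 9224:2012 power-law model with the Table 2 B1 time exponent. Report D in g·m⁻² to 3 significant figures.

carbon steel: f(T) = +0.150·(T−10) [T≤10 °C] = +0.0000
  Pd branch = 1.77·Pd^0.52·e^(0.02·RH+f) = 76.75 μm/a
  Cl⁻ term: 0.102·174.6^0.62·exp(0.033·68+0.04·10.0) = 35.23
  r_corr = 76.75 + 35.23 = 112 μm/a
ISO 9224: D(t) = r_corr · t^b with b = 0.523 (carbon steel, B1)
  D(16) = 112 × 16^0.523 = 112 × 4.263 = 477.4 μm
  Mass loss = 477.4 μm × 7.85 g/cm³ = 3748 g·m⁻²

D(16) = 3.75e+03 g·m⁻²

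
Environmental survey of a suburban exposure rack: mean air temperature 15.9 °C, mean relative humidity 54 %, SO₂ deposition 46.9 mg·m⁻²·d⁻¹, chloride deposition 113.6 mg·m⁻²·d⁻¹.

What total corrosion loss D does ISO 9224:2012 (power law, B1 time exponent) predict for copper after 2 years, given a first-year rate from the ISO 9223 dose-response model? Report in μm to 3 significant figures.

copper: temperature factor f = -0.080·(5.9) = -0.4720
  SO₂ term: 0.0053·46.9^0.26·exp(0.059·54-0.4720) = 0.2175
  Cl⁻ term: 0.01025·113.6^0.27·exp(0.036·54+0.049·15.9) = 0.5601
  r_corr = 0.2175 + 0.5601 = 0.7776 μm/a
ISO 9224: D(t) = r_corr · t^b with b = 0.667 (copper, B1)
  D(2) = 0.7776 × 2^0.667 = 0.7776 × 1.588 = 1.235 μm

D(2) = 1.23 μm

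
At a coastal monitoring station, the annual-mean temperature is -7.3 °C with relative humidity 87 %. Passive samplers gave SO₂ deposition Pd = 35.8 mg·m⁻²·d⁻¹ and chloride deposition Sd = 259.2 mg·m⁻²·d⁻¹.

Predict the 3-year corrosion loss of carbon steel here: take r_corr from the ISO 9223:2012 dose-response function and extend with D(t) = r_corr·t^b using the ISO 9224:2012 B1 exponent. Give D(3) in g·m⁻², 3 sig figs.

carbon steel: T≤10 °C ⇒ hinge +0.150·(-7.3−10) = -2.5950
  Pd branch = 1.77·Pd^0.52·e^(0.02·RH+f) = 4.838 μm/a
  Cl⁻ term: 0.102·259.2^0.62·exp(0.033·87+0.04·-7.3) = 42.18
  r_corr = 4.838 + 42.18 = 47.02 μm/a
Long-term exponent b (ISO 9224 Table 2, B1) = 0.523
  D(3) = 47.02 × 3^0.523 = 47.02 × 1.776 = 83.52 μm
  Mass loss = 83.52 μm × 7.85 g/cm³ = 655.6 g·m⁻²

D(3) = 656 g·m⁻²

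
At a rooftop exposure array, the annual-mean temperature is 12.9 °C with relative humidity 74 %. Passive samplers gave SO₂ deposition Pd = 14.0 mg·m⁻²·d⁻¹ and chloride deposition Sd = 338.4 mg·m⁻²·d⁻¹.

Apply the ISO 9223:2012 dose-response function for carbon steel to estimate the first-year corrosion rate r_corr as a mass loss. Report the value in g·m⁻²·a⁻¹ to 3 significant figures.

r_corr = 776 g·m⁻²·a⁻¹

carbon steel: f(T) = -0.054·(T−10) [T>10 °C] = -0.1566
  SO₂ term: 1.77·14.0^0.52·exp(0.02·74-0.1566) = 26.22
  Cl⁻ term: 0.102·338.4^0.62·exp(0.033·74+0.04·12.9) = 72.69
  sum: 26.22 + 72.69 → r_corr = 98.92 μm/a
Convert to mass loss: 98.92 μm/a × 7.85 g/cm³ = 776.5 g·m⁻²·a⁻¹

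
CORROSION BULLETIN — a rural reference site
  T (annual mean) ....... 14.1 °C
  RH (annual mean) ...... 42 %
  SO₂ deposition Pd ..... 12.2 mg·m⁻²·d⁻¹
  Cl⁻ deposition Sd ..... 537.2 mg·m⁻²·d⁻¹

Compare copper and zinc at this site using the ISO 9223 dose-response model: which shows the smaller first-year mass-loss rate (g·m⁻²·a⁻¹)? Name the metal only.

copper

copper: temperature factor f = -0.080·(4.1) = -0.3280
  SO₂ term: 0.0053·12.2^0.26·exp(0.059·42-0.3280) = 0.08719
  Sd branch = 0.01025·Sd^0.27·e^(0.036·RH+0.049·T) = 0.5065 μm/a
  sum: 0.08719 + 0.5065 → r_corr = 0.5937 μm/a
  mass loss = 0.5937 μm/a × 8.96 g/cm³ = 5.319 g·m⁻²·a⁻¹
zinc: temperature factor f = -0.071·(4.1) = -0.2911
  Pd branch = 0.0129·Pd^0.44·e^(0.046·RH+f) = 0.2001 μm/a
  Sd branch = 0.0175·Sd^0.57·e^(0.008·RH+0.085·T) = 2.922 μm/a
  r_corr = 0.2001 + 2.922 = 3.122 μm/a
  mass loss = 3.122 μm/a × 7.14 g/cm³ = 22.29 g·m⁻²·a⁻¹
Ordering by g·m⁻²·a⁻¹: zinc (22.3) > copper (5.32)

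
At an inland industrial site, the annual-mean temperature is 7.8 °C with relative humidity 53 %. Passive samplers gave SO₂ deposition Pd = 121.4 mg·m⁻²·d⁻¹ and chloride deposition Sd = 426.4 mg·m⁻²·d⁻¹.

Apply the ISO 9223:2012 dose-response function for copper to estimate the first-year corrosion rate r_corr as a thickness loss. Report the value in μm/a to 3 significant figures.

r_corr = 0.838 μm/a

copper: temperature factor f = +0.126·(-2.2) = -0.2772
  Pd branch = 0.0053·Pd^0.26·e^(0.059·RH+f) = 0.319 μm/a
  Cl⁻ term: 0.01025·426.4^0.27·exp(0.036·53+0.049·7.8) = 0.5193
  r_corr = 0.319 + 0.5193 = 0.8383 μm/a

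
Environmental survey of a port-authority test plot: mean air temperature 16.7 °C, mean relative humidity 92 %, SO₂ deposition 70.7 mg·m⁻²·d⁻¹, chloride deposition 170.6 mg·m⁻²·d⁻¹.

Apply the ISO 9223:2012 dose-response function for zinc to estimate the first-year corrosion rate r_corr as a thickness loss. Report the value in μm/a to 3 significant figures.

r_corr = 6.42 μm/a

zinc: f(T) = -0.071·(T−10) [T>10 °C] = -0.4757
  Pd branch = 0.0129·Pd^0.44·e^(0.046·RH+f) = 3.595 μm/a
  Cl⁻ term: 0.0175·170.6^0.57·exp(0.008·92+0.085·16.7) = 2.827
  sum: 3.595 + 2.827 → r_corr = 6.422 μm/a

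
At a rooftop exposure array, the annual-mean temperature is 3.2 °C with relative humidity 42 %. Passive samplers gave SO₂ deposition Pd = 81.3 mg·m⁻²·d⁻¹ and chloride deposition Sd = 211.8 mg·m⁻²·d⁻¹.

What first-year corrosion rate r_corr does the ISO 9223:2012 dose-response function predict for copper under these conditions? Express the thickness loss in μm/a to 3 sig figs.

copper: f(T) = +0.126·(T−10) [T≤10 °C] = -0.8568
  Pd branch = 0.0053·Pd^0.26·e^(0.059·RH+f) = 0.08414 μm/a
  Sd branch = 0.01025·Sd^0.27·e^(0.036·RH+0.049·T) = 0.2309 μm/a
  r_corr = 0.08414 + 0.2309 = 0.3151 μm/a

r_corr = 0.315 μm/a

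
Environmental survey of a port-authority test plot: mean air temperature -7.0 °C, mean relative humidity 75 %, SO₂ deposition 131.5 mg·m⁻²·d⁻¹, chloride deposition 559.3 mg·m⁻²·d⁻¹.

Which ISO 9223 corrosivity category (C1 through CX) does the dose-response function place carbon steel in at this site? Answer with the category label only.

C4

carbon steel: T≤10 °C ⇒ hinge +0.150·(-7.0−10) = -2.5500
  SO₂ term: 1.77·131.5^0.52·exp(0.02·75-2.5500) = 7.831
  Cl⁻ term: 0.102·559.3^0.62·exp(0.033·75+0.04·-7.0) = 46.28
  r_corr = 7.831 + 46.28 = 54.11 μm/a
Category bounds: 50…80 μm/a bracket r_corr ⇒ C4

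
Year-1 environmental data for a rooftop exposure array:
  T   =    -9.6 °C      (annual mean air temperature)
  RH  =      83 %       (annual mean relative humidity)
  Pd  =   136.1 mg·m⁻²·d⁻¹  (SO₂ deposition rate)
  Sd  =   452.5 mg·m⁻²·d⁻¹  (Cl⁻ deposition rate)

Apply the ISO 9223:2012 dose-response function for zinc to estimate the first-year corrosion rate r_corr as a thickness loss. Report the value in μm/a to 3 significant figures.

zinc: f(T) = +0.038·(T−10) [T≤10 °C] = -0.7448
  SO₂ term: 0.0129·136.1^0.44·exp(0.046·83-0.7448) = 2.422
  Cl⁻ term: 0.0175·452.5^0.57·exp(0.008·83+0.085·-9.6) = 0.4906
  sum: 2.422 + 0.4906 → r_corr = 2.913 μm/a

r_corr = 2.91 μm/a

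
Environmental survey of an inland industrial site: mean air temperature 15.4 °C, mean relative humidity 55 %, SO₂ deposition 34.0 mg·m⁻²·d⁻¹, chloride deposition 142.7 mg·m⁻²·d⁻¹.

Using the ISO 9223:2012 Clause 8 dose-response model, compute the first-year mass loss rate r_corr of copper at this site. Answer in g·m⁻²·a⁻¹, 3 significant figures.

r_corr = 7.38 g·m⁻²·a⁻¹

copper: T>10 °C ⇒ hinge -0.080·(15.4−10) = -0.4320
  sulphur-dioxide contribution → 0.2209 μm/a
  chloride contribution → 0.6026 μm/a
  total first-year rate 0.8235 μm/a
Convert to mass loss: 0.8235 μm/a × 8.96 g/cm³ = 7.378 g·m⁻²·a⁻¹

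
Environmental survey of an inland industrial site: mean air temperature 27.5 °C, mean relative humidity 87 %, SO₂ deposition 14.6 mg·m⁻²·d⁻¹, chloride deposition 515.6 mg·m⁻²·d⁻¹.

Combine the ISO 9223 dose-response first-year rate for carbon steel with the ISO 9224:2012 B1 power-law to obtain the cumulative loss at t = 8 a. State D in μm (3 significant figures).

D(8) = 818 μm

carbon steel: T>10 °C ⇒ hinge -0.054·(27.5−10) = -0.9450
  sulphur-dioxide contribution → 15.8 μm/a
  chloride contribution → 259.9 μm/a
  ⇒ r_corr(carbon steel) = 275.7 μm/a
ISO 9224: D(t) = r_corr · t^b with b = 0.523 (carbon steel, B1)
  D(8) = 275.7 × 8^0.523 = 275.7 × 2.967 = 818 μm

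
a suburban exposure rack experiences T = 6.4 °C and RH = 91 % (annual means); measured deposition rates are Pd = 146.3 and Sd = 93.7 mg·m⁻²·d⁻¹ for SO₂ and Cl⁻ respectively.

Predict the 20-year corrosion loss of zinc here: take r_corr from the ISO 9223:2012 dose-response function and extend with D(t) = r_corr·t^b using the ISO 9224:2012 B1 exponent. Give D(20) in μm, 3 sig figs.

D(20) = 85.3 μm

zinc: f(T) = +0.038·(T−10) [T≤10 °C] = -0.1368
  sulphur-dioxide contribution → 6.635 μm/a
  chloride contribution → 0.8305 μm/a
  total first-year rate 7.466 μm/a
Long-term exponent b (ISO 9224 Table 2, B1) = 0.813
  D(20) = 7.466 × 20^0.813 = 7.466 × 11.42 = 85.27 μm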